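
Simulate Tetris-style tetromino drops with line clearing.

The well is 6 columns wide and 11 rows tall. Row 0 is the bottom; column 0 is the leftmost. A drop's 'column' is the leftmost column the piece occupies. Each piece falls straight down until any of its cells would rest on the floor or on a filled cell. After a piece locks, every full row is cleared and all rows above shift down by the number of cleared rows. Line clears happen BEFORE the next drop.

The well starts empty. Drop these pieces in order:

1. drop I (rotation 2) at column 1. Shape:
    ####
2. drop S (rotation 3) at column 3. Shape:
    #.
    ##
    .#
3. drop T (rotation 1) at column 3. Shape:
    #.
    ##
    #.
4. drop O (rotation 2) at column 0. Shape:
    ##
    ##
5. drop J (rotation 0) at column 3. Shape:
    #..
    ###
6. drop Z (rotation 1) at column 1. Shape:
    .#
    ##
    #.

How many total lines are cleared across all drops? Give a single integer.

Answer: 0

Derivation:
Drop 1: I rot2 at col 1 lands with bottom-row=0; cleared 0 line(s) (total 0); column heights now [0 1 1 1 1 0], max=1
Drop 2: S rot3 at col 3 lands with bottom-row=1; cleared 0 line(s) (total 0); column heights now [0 1 1 4 3 0], max=4
Drop 3: T rot1 at col 3 lands with bottom-row=4; cleared 0 line(s) (total 0); column heights now [0 1 1 7 6 0], max=7
Drop 4: O rot2 at col 0 lands with bottom-row=1; cleared 0 line(s) (total 0); column heights now [3 3 1 7 6 0], max=7
Drop 5: J rot0 at col 3 lands with bottom-row=7; cleared 0 line(s) (total 0); column heights now [3 3 1 9 8 8], max=9
Drop 6: Z rot1 at col 1 lands with bottom-row=3; cleared 0 line(s) (total 0); column heights now [3 5 6 9 8 8], max=9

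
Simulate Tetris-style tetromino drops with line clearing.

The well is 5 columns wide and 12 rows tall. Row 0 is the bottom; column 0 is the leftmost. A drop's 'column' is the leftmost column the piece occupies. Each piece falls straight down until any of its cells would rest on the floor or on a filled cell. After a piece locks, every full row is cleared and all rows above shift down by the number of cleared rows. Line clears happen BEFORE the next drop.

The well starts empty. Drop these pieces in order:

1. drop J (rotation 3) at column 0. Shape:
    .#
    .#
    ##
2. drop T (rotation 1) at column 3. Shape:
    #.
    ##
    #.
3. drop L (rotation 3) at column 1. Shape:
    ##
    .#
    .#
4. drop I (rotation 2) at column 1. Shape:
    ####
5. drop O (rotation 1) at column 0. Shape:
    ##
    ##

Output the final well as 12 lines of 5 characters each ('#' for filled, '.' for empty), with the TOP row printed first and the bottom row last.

Drop 1: J rot3 at col 0 lands with bottom-row=0; cleared 0 line(s) (total 0); column heights now [1 3 0 0 0], max=3
Drop 2: T rot1 at col 3 lands with bottom-row=0; cleared 0 line(s) (total 0); column heights now [1 3 0 3 2], max=3
Drop 3: L rot3 at col 1 lands with bottom-row=1; cleared 0 line(s) (total 0); column heights now [1 4 4 3 2], max=4
Drop 4: I rot2 at col 1 lands with bottom-row=4; cleared 0 line(s) (total 0); column heights now [1 5 5 5 5], max=5
Drop 5: O rot1 at col 0 lands with bottom-row=5; cleared 0 line(s) (total 0); column heights now [7 7 5 5 5], max=7

Answer: .....
.....
.....
.....
.....
##...
##...
.####
.##..
.###.
.####
##.#.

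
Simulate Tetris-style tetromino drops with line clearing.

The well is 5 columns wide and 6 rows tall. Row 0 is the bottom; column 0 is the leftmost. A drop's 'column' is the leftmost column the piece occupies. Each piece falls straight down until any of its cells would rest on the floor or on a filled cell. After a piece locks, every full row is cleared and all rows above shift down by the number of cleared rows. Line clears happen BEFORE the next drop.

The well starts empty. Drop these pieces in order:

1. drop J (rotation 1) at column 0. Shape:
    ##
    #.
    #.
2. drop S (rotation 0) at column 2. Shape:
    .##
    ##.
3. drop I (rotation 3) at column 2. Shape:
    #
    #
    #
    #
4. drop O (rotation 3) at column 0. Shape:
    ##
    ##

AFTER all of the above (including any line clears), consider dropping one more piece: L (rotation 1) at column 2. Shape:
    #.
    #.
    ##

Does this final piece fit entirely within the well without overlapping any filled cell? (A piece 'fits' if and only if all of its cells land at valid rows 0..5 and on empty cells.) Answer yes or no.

Drop 1: J rot1 at col 0 lands with bottom-row=0; cleared 0 line(s) (total 0); column heights now [3 3 0 0 0], max=3
Drop 2: S rot0 at col 2 lands with bottom-row=0; cleared 0 line(s) (total 0); column heights now [3 3 1 2 2], max=3
Drop 3: I rot3 at col 2 lands with bottom-row=1; cleared 0 line(s) (total 0); column heights now [3 3 5 2 2], max=5
Drop 4: O rot3 at col 0 lands with bottom-row=3; cleared 0 line(s) (total 0); column heights now [5 5 5 2 2], max=5
Test piece L rot1 at col 2 (width 2): heights before test = [5 5 5 2 2]; fits = False

Answer: no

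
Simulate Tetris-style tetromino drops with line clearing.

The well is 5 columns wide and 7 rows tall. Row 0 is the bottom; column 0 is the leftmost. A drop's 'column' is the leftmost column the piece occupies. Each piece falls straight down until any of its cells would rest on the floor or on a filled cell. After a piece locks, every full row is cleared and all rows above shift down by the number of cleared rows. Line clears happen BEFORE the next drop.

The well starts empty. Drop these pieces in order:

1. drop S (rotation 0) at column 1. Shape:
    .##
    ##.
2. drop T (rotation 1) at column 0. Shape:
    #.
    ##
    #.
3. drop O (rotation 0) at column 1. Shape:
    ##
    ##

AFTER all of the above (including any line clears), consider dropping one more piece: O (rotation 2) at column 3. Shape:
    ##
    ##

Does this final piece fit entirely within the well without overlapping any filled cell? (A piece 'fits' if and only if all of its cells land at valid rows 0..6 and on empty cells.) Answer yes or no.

Drop 1: S rot0 at col 1 lands with bottom-row=0; cleared 0 line(s) (total 0); column heights now [0 1 2 2 0], max=2
Drop 2: T rot1 at col 0 lands with bottom-row=0; cleared 0 line(s) (total 0); column heights now [3 2 2 2 0], max=3
Drop 3: O rot0 at col 1 lands with bottom-row=2; cleared 0 line(s) (total 0); column heights now [3 4 4 2 0], max=4
Test piece O rot2 at col 3 (width 2): heights before test = [3 4 4 2 0]; fits = True

Answer: yes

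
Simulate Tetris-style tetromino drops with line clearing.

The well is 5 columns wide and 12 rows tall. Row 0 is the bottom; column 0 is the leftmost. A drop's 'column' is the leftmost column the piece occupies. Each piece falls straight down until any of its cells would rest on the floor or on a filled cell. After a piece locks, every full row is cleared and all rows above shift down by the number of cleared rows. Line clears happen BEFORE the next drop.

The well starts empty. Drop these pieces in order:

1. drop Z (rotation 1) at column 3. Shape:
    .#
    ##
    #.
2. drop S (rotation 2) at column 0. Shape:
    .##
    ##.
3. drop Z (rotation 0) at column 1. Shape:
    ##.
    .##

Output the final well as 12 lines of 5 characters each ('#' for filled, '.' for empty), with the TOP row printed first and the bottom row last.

Answer: .....
.....
.....
.....
.....
.....
.....
.....
.##..
..###
.####
##.#.

Derivation:
Drop 1: Z rot1 at col 3 lands with bottom-row=0; cleared 0 line(s) (total 0); column heights now [0 0 0 2 3], max=3
Drop 2: S rot2 at col 0 lands with bottom-row=0; cleared 0 line(s) (total 0); column heights now [1 2 2 2 3], max=3
Drop 3: Z rot0 at col 1 lands with bottom-row=2; cleared 0 line(s) (total 0); column heights now [1 4 4 3 3], max=4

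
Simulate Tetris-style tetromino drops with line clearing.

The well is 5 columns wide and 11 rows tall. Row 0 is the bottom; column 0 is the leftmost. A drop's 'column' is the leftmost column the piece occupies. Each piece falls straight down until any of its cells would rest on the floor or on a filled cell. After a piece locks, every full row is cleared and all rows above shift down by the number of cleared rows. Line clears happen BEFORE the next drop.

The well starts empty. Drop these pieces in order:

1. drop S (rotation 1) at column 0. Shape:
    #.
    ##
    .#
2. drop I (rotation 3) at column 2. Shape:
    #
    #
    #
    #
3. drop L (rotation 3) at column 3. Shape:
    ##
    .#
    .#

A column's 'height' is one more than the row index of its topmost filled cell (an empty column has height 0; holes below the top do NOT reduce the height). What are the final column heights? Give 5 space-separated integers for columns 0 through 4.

Answer: 3 2 4 3 3

Derivation:
Drop 1: S rot1 at col 0 lands with bottom-row=0; cleared 0 line(s) (total 0); column heights now [3 2 0 0 0], max=3
Drop 2: I rot3 at col 2 lands with bottom-row=0; cleared 0 line(s) (total 0); column heights now [3 2 4 0 0], max=4
Drop 3: L rot3 at col 3 lands with bottom-row=0; cleared 0 line(s) (total 0); column heights now [3 2 4 3 3], max=4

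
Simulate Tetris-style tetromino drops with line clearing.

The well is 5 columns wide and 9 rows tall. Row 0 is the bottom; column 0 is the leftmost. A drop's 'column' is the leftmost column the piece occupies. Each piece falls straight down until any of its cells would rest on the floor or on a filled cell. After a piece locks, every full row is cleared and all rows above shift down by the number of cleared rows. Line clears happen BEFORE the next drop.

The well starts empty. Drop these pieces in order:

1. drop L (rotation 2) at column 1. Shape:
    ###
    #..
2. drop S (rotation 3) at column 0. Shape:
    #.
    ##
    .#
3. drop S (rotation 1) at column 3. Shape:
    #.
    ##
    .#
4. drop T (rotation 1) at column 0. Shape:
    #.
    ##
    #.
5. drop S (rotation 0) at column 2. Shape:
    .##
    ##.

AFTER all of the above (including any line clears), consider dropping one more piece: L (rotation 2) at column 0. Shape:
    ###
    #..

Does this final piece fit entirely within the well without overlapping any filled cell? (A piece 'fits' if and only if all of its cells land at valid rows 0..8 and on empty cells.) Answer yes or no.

Drop 1: L rot2 at col 1 lands with bottom-row=0; cleared 0 line(s) (total 0); column heights now [0 2 2 2 0], max=2
Drop 2: S rot3 at col 0 lands with bottom-row=2; cleared 0 line(s) (total 0); column heights now [5 4 2 2 0], max=5
Drop 3: S rot1 at col 3 lands with bottom-row=1; cleared 0 line(s) (total 0); column heights now [5 4 2 4 3], max=5
Drop 4: T rot1 at col 0 lands with bottom-row=5; cleared 0 line(s) (total 0); column heights now [8 7 2 4 3], max=8
Drop 5: S rot0 at col 2 lands with bottom-row=4; cleared 0 line(s) (total 0); column heights now [8 7 5 6 6], max=8
Test piece L rot2 at col 0 (width 3): heights before test = [8 7 5 6 6]; fits = False

Answer: no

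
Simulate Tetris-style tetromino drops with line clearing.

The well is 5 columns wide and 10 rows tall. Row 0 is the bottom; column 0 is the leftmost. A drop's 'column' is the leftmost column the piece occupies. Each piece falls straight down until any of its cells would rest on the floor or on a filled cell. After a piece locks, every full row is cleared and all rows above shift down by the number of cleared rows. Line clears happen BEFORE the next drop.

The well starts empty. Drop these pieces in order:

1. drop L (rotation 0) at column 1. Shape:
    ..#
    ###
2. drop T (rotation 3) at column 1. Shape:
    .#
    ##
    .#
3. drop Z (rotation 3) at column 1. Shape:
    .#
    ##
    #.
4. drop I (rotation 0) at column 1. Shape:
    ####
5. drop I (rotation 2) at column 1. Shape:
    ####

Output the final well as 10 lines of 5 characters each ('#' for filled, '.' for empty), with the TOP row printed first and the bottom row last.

Answer: .....
.....
.####
.####
..#..
.##..
.##..
.##..
..##.
.###.

Derivation:
Drop 1: L rot0 at col 1 lands with bottom-row=0; cleared 0 line(s) (total 0); column heights now [0 1 1 2 0], max=2
Drop 2: T rot3 at col 1 lands with bottom-row=1; cleared 0 line(s) (total 0); column heights now [0 3 4 2 0], max=4
Drop 3: Z rot3 at col 1 lands with bottom-row=3; cleared 0 line(s) (total 0); column heights now [0 5 6 2 0], max=6
Drop 4: I rot0 at col 1 lands with bottom-row=6; cleared 0 line(s) (total 0); column heights now [0 7 7 7 7], max=7
Drop 5: I rot2 at col 1 lands with bottom-row=7; cleared 0 line(s) (total 0); column heights now [0 8 8 8 8], max=8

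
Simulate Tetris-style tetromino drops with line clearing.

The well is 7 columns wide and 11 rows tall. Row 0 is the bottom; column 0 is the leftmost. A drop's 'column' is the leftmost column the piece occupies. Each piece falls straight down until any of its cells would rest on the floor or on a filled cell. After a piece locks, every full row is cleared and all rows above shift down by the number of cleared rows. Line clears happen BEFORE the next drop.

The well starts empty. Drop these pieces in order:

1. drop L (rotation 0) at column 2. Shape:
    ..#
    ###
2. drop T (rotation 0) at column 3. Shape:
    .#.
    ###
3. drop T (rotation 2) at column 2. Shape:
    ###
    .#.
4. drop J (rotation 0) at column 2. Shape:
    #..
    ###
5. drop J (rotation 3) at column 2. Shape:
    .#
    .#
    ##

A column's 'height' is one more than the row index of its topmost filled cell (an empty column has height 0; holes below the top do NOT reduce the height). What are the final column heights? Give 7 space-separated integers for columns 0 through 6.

Answer: 0 0 8 10 6 3 0

Derivation:
Drop 1: L rot0 at col 2 lands with bottom-row=0; cleared 0 line(s) (total 0); column heights now [0 0 1 1 2 0 0], max=2
Drop 2: T rot0 at col 3 lands with bottom-row=2; cleared 0 line(s) (total 0); column heights now [0 0 1 3 4 3 0], max=4
Drop 3: T rot2 at col 2 lands with bottom-row=3; cleared 0 line(s) (total 0); column heights now [0 0 5 5 5 3 0], max=5
Drop 4: J rot0 at col 2 lands with bottom-row=5; cleared 0 line(s) (total 0); column heights now [0 0 7 6 6 3 0], max=7
Drop 5: J rot3 at col 2 lands with bottom-row=7; cleared 0 line(s) (total 0); column heights now [0 0 8 10 6 3 0], max=10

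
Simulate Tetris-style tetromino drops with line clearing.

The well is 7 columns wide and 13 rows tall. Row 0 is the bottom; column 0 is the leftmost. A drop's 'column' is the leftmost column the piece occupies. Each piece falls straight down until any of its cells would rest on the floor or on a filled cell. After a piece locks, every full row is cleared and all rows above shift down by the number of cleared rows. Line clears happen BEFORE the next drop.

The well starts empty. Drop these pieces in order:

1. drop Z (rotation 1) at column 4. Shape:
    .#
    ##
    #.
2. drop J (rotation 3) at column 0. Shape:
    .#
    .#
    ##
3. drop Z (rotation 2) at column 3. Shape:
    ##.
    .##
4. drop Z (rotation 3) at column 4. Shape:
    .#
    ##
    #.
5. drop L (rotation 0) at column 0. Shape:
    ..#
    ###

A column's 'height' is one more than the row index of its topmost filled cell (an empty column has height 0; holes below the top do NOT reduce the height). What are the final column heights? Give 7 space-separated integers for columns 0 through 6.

Answer: 4 4 5 5 7 8 0

Derivation:
Drop 1: Z rot1 at col 4 lands with bottom-row=0; cleared 0 line(s) (total 0); column heights now [0 0 0 0 2 3 0], max=3
Drop 2: J rot3 at col 0 lands with bottom-row=0; cleared 0 line(s) (total 0); column heights now [1 3 0 0 2 3 0], max=3
Drop 3: Z rot2 at col 3 lands with bottom-row=3; cleared 0 line(s) (total 0); column heights now [1 3 0 5 5 4 0], max=5
Drop 4: Z rot3 at col 4 lands with bottom-row=5; cleared 0 line(s) (total 0); column heights now [1 3 0 5 7 8 0], max=8
Drop 5: L rot0 at col 0 lands with bottom-row=3; cleared 0 line(s) (total 0); column heights now [4 4 5 5 7 8 0], max=8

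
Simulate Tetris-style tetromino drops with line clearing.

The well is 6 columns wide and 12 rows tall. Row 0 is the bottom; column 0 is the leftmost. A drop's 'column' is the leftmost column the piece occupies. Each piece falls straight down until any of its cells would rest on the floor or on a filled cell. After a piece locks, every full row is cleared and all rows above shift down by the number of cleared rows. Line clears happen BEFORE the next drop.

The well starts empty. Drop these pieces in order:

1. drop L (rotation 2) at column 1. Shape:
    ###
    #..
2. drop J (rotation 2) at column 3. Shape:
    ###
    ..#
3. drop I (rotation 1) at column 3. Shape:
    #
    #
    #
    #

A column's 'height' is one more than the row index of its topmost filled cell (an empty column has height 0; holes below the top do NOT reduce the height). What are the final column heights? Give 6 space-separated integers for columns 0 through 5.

Drop 1: L rot2 at col 1 lands with bottom-row=0; cleared 0 line(s) (total 0); column heights now [0 2 2 2 0 0], max=2
Drop 2: J rot2 at col 3 lands with bottom-row=1; cleared 0 line(s) (total 0); column heights now [0 2 2 3 3 3], max=3
Drop 3: I rot1 at col 3 lands with bottom-row=3; cleared 0 line(s) (total 0); column heights now [0 2 2 7 3 3], max=7

Answer: 0 2 2 7 3 3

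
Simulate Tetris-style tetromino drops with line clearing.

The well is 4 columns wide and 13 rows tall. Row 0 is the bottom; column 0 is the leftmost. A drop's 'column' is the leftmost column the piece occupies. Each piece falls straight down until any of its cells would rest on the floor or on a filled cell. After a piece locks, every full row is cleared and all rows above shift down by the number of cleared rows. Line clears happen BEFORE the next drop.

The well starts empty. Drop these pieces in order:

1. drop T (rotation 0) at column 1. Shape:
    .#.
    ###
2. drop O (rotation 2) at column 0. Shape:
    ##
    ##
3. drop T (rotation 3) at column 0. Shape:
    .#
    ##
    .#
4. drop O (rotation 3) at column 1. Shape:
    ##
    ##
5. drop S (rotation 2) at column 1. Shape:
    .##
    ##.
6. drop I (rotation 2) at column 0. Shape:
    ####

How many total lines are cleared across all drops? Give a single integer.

Drop 1: T rot0 at col 1 lands with bottom-row=0; cleared 0 line(s) (total 0); column heights now [0 1 2 1], max=2
Drop 2: O rot2 at col 0 lands with bottom-row=1; cleared 0 line(s) (total 0); column heights now [3 3 2 1], max=3
Drop 3: T rot3 at col 0 lands with bottom-row=3; cleared 0 line(s) (total 0); column heights now [5 6 2 1], max=6
Drop 4: O rot3 at col 1 lands with bottom-row=6; cleared 0 line(s) (total 0); column heights now [5 8 8 1], max=8
Drop 5: S rot2 at col 1 lands with bottom-row=8; cleared 0 line(s) (total 0); column heights now [5 9 10 10], max=10
Drop 6: I rot2 at col 0 lands with bottom-row=10; cleared 1 line(s) (total 1); column heights now [5 9 10 10], max=10

Answer: 1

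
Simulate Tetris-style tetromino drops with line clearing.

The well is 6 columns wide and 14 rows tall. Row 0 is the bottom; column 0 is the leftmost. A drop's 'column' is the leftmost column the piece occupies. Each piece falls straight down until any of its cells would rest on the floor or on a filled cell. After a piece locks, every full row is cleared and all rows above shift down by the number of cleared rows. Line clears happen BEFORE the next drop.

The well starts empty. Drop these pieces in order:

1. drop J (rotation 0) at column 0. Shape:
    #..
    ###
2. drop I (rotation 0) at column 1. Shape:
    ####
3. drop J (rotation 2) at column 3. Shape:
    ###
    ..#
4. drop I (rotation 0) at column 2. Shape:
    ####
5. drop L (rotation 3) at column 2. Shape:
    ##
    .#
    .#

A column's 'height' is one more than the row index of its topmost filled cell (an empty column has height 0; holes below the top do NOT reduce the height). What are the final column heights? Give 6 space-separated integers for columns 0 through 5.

Drop 1: J rot0 at col 0 lands with bottom-row=0; cleared 0 line(s) (total 0); column heights now [2 1 1 0 0 0], max=2
Drop 2: I rot0 at col 1 lands with bottom-row=1; cleared 0 line(s) (total 0); column heights now [2 2 2 2 2 0], max=2
Drop 3: J rot2 at col 3 lands with bottom-row=1; cleared 1 line(s) (total 1); column heights now [1 1 1 2 2 2], max=2
Drop 4: I rot0 at col 2 lands with bottom-row=2; cleared 0 line(s) (total 1); column heights now [1 1 3 3 3 3], max=3
Drop 5: L rot3 at col 2 lands with bottom-row=3; cleared 0 line(s) (total 1); column heights now [1 1 6 6 3 3], max=6

Answer: 1 1 6 6 3 3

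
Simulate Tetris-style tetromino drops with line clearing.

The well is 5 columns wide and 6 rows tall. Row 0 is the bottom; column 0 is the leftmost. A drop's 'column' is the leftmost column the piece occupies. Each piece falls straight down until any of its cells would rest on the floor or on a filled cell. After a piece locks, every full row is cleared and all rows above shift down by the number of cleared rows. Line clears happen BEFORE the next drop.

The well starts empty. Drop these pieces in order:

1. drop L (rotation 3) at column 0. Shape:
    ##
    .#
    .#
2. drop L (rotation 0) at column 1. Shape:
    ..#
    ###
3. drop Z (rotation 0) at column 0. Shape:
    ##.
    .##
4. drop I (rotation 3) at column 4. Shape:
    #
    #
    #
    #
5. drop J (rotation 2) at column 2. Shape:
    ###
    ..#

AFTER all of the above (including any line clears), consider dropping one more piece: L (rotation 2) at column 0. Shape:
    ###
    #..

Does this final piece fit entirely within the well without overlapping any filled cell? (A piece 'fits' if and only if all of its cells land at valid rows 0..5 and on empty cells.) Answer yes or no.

Drop 1: L rot3 at col 0 lands with bottom-row=0; cleared 0 line(s) (total 0); column heights now [3 3 0 0 0], max=3
Drop 2: L rot0 at col 1 lands with bottom-row=3; cleared 0 line(s) (total 0); column heights now [3 4 4 5 0], max=5
Drop 3: Z rot0 at col 0 lands with bottom-row=4; cleared 0 line(s) (total 0); column heights now [6 6 5 5 0], max=6
Drop 4: I rot3 at col 4 lands with bottom-row=0; cleared 0 line(s) (total 0); column heights now [6 6 5 5 4], max=6
Drop 5: J rot2 at col 2 lands with bottom-row=4; cleared 1 line(s) (total 1); column heights now [3 5 5 5 5], max=5
Test piece L rot2 at col 0 (width 3): heights before test = [3 5 5 5 5]; fits = True

Answer: yes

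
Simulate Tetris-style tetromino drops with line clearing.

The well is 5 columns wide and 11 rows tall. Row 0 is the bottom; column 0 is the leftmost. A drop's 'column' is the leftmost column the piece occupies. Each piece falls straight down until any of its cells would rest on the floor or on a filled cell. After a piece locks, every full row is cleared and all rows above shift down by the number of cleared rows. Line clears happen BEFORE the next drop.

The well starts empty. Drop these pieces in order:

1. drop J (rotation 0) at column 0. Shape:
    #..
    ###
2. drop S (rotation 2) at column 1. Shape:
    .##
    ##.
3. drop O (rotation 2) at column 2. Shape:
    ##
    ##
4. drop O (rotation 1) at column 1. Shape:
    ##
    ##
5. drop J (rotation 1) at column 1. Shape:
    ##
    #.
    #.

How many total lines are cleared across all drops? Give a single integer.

Answer: 0

Derivation:
Drop 1: J rot0 at col 0 lands with bottom-row=0; cleared 0 line(s) (total 0); column heights now [2 1 1 0 0], max=2
Drop 2: S rot2 at col 1 lands with bottom-row=1; cleared 0 line(s) (total 0); column heights now [2 2 3 3 0], max=3
Drop 3: O rot2 at col 2 lands with bottom-row=3; cleared 0 line(s) (total 0); column heights now [2 2 5 5 0], max=5
Drop 4: O rot1 at col 1 lands with bottom-row=5; cleared 0 line(s) (total 0); column heights now [2 7 7 5 0], max=7
Drop 5: J rot1 at col 1 lands with bottom-row=7; cleared 0 line(s) (total 0); column heights now [2 10 10 5 0], max=10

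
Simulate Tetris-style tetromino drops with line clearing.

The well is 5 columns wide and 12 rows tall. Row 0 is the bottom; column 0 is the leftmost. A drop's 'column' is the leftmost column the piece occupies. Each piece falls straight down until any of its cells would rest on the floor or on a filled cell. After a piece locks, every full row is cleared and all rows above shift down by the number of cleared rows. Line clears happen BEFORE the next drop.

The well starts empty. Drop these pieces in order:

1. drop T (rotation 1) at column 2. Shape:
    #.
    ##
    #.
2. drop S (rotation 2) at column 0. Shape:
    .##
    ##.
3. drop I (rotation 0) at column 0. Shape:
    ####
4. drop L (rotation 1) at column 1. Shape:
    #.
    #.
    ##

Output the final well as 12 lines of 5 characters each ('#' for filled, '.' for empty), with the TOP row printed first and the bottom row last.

Answer: .....
.....
.....
.....
.#...
.#...
.##..
####.
.##..
###..
..##.
..#..

Derivation:
Drop 1: T rot1 at col 2 lands with bottom-row=0; cleared 0 line(s) (total 0); column heights now [0 0 3 2 0], max=3
Drop 2: S rot2 at col 0 lands with bottom-row=2; cleared 0 line(s) (total 0); column heights now [3 4 4 2 0], max=4
Drop 3: I rot0 at col 0 lands with bottom-row=4; cleared 0 line(s) (total 0); column heights now [5 5 5 5 0], max=5
Drop 4: L rot1 at col 1 lands with bottom-row=5; cleared 0 line(s) (total 0); column heights now [5 8 6 5 0], max=8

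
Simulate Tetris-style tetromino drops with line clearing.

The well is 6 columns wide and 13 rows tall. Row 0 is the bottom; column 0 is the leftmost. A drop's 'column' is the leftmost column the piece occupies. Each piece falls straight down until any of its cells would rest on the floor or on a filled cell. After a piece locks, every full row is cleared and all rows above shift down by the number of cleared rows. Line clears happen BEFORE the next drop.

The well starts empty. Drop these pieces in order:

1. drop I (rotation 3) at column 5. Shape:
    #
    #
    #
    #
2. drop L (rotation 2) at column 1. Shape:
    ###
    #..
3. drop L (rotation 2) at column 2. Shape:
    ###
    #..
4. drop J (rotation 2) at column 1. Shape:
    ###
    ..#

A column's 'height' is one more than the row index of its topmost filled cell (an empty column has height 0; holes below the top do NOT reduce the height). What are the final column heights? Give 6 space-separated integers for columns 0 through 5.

Answer: 0 6 6 6 4 4

Derivation:
Drop 1: I rot3 at col 5 lands with bottom-row=0; cleared 0 line(s) (total 0); column heights now [0 0 0 0 0 4], max=4
Drop 2: L rot2 at col 1 lands with bottom-row=0; cleared 0 line(s) (total 0); column heights now [0 2 2 2 0 4], max=4
Drop 3: L rot2 at col 2 lands with bottom-row=2; cleared 0 line(s) (total 0); column heights now [0 2 4 4 4 4], max=4
Drop 4: J rot2 at col 1 lands with bottom-row=4; cleared 0 line(s) (total 0); column heights now [0 6 6 6 4 4], max=6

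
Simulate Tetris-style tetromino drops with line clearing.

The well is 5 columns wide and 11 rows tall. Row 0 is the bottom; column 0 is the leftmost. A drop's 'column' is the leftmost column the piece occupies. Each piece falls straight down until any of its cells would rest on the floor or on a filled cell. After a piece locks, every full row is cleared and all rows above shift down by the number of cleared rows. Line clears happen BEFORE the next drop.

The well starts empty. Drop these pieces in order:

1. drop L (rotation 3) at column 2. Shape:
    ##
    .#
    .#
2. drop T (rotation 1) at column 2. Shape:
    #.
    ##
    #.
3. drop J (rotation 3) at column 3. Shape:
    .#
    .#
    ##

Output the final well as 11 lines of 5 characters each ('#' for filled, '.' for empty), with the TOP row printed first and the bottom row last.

Drop 1: L rot3 at col 2 lands with bottom-row=0; cleared 0 line(s) (total 0); column heights now [0 0 3 3 0], max=3
Drop 2: T rot1 at col 2 lands with bottom-row=3; cleared 0 line(s) (total 0); column heights now [0 0 6 5 0], max=6
Drop 3: J rot3 at col 3 lands with bottom-row=5; cleared 0 line(s) (total 0); column heights now [0 0 6 6 8], max=8

Answer: .....
.....
.....
....#
....#
..###
..##.
..#..
..##.
...#.
...#.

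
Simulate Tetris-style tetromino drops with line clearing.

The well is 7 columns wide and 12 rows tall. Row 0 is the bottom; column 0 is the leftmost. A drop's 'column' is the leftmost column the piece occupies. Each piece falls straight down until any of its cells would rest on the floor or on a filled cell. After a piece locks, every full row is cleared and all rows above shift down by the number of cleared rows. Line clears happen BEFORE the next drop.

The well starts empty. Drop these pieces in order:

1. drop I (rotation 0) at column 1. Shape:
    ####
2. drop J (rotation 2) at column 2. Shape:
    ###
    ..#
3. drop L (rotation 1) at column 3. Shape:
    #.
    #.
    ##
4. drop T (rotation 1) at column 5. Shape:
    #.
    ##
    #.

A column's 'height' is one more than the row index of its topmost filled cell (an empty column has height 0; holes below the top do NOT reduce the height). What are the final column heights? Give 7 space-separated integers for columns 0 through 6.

Answer: 0 1 3 6 4 3 2

Derivation:
Drop 1: I rot0 at col 1 lands with bottom-row=0; cleared 0 line(s) (total 0); column heights now [0 1 1 1 1 0 0], max=1
Drop 2: J rot2 at col 2 lands with bottom-row=1; cleared 0 line(s) (total 0); column heights now [0 1 3 3 3 0 0], max=3
Drop 3: L rot1 at col 3 lands with bottom-row=3; cleared 0 line(s) (total 0); column heights now [0 1 3 6 4 0 0], max=6
Drop 4: T rot1 at col 5 lands with bottom-row=0; cleared 0 line(s) (total 0); column heights now [0 1 3 6 4 3 2], max=6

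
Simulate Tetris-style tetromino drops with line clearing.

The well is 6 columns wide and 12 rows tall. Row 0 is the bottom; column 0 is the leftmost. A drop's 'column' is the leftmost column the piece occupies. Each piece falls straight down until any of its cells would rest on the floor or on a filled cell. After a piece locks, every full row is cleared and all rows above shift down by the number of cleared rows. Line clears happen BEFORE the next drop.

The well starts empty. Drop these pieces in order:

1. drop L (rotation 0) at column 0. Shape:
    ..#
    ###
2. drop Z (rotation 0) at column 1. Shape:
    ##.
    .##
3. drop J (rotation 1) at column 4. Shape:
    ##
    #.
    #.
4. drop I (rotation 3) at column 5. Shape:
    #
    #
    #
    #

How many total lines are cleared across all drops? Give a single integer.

Drop 1: L rot0 at col 0 lands with bottom-row=0; cleared 0 line(s) (total 0); column heights now [1 1 2 0 0 0], max=2
Drop 2: Z rot0 at col 1 lands with bottom-row=2; cleared 0 line(s) (total 0); column heights now [1 4 4 3 0 0], max=4
Drop 3: J rot1 at col 4 lands with bottom-row=0; cleared 0 line(s) (total 0); column heights now [1 4 4 3 3 3], max=4
Drop 4: I rot3 at col 5 lands with bottom-row=3; cleared 0 line(s) (total 0); column heights now [1 4 4 3 3 7], max=7

Answer: 0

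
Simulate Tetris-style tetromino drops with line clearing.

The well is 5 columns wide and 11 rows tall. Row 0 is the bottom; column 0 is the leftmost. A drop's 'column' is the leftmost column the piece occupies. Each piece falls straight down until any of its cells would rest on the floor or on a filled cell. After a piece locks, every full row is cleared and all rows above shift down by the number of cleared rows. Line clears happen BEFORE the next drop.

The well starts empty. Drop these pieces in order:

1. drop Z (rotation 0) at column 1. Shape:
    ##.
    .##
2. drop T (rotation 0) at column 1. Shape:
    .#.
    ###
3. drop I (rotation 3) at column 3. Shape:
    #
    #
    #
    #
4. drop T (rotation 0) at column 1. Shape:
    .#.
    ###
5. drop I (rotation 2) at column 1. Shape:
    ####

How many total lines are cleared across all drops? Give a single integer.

Answer: 0

Derivation:
Drop 1: Z rot0 at col 1 lands with bottom-row=0; cleared 0 line(s) (total 0); column heights now [0 2 2 1 0], max=2
Drop 2: T rot0 at col 1 lands with bottom-row=2; cleared 0 line(s) (total 0); column heights now [0 3 4 3 0], max=4
Drop 3: I rot3 at col 3 lands with bottom-row=3; cleared 0 line(s) (total 0); column heights now [0 3 4 7 0], max=7
Drop 4: T rot0 at col 1 lands with bottom-row=7; cleared 0 line(s) (total 0); column heights now [0 8 9 8 0], max=9
Drop 5: I rot2 at col 1 lands with bottom-row=9; cleared 0 line(s) (total 0); column heights now [0 10 10 10 10], max=10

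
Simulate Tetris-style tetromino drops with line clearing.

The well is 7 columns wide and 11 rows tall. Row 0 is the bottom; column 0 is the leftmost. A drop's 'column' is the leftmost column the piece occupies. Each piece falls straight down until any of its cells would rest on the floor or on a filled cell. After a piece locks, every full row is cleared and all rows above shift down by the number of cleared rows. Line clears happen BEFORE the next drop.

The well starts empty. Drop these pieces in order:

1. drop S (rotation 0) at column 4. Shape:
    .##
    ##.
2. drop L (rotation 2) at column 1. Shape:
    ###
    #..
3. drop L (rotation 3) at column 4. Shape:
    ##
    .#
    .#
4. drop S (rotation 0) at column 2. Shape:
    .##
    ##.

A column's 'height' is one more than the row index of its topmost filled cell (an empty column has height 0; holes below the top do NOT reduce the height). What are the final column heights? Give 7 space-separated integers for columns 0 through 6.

Drop 1: S rot0 at col 4 lands with bottom-row=0; cleared 0 line(s) (total 0); column heights now [0 0 0 0 1 2 2], max=2
Drop 2: L rot2 at col 1 lands with bottom-row=0; cleared 0 line(s) (total 0); column heights now [0 2 2 2 1 2 2], max=2
Drop 3: L rot3 at col 4 lands with bottom-row=2; cleared 0 line(s) (total 0); column heights now [0 2 2 2 5 5 2], max=5
Drop 4: S rot0 at col 2 lands with bottom-row=4; cleared 0 line(s) (total 0); column heights now [0 2 5 6 6 5 2], max=6

Answer: 0 2 5 6 6 5 2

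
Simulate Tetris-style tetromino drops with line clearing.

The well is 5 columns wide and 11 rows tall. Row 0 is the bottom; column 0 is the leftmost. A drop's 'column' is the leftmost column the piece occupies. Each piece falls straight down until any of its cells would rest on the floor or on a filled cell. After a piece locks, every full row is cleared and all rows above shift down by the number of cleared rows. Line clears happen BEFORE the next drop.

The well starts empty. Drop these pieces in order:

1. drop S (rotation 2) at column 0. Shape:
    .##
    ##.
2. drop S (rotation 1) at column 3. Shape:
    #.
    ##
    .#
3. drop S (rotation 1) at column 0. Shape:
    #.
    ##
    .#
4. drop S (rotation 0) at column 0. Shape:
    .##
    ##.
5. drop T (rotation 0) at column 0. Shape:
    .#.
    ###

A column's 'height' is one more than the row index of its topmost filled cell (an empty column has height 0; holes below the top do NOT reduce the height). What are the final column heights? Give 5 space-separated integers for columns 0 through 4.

Drop 1: S rot2 at col 0 lands with bottom-row=0; cleared 0 line(s) (total 0); column heights now [1 2 2 0 0], max=2
Drop 2: S rot1 at col 3 lands with bottom-row=0; cleared 0 line(s) (total 0); column heights now [1 2 2 3 2], max=3
Drop 3: S rot1 at col 0 lands with bottom-row=2; cleared 0 line(s) (total 0); column heights now [5 4 2 3 2], max=5
Drop 4: S rot0 at col 0 lands with bottom-row=5; cleared 0 line(s) (total 0); column heights now [6 7 7 3 2], max=7
Drop 5: T rot0 at col 0 lands with bottom-row=7; cleared 0 line(s) (total 0); column heights now [8 9 8 3 2], max=9

Answer: 8 9 8 3 2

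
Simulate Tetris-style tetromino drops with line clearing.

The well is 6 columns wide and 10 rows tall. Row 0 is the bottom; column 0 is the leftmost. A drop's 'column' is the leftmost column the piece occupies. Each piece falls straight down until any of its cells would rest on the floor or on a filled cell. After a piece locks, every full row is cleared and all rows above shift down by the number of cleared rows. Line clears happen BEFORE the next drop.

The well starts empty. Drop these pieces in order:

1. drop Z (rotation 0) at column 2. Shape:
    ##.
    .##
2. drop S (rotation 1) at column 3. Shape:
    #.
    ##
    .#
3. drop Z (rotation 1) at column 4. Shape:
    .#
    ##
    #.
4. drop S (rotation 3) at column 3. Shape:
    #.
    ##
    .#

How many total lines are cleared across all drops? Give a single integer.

Answer: 0

Derivation:
Drop 1: Z rot0 at col 2 lands with bottom-row=0; cleared 0 line(s) (total 0); column heights now [0 0 2 2 1 0], max=2
Drop 2: S rot1 at col 3 lands with bottom-row=1; cleared 0 line(s) (total 0); column heights now [0 0 2 4 3 0], max=4
Drop 3: Z rot1 at col 4 lands with bottom-row=3; cleared 0 line(s) (total 0); column heights now [0 0 2 4 5 6], max=6
Drop 4: S rot3 at col 3 lands with bottom-row=5; cleared 0 line(s) (total 0); column heights now [0 0 2 8 7 6], max=8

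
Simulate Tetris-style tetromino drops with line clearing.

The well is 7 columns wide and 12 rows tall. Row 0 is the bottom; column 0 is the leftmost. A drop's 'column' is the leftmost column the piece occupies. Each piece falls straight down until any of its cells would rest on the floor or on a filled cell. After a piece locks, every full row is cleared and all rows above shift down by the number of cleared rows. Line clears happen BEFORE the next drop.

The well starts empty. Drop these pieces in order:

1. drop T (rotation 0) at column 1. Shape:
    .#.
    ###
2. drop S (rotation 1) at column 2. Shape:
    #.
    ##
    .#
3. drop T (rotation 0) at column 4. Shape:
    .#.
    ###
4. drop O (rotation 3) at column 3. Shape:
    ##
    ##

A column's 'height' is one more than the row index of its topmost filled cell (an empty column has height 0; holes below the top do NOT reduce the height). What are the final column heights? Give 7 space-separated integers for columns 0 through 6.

Drop 1: T rot0 at col 1 lands with bottom-row=0; cleared 0 line(s) (total 0); column heights now [0 1 2 1 0 0 0], max=2
Drop 2: S rot1 at col 2 lands with bottom-row=1; cleared 0 line(s) (total 0); column heights now [0 1 4 3 0 0 0], max=4
Drop 3: T rot0 at col 4 lands with bottom-row=0; cleared 0 line(s) (total 0); column heights now [0 1 4 3 1 2 1], max=4
Drop 4: O rot3 at col 3 lands with bottom-row=3; cleared 0 line(s) (total 0); column heights now [0 1 4 5 5 2 1], max=5

Answer: 0 1 4 5 5 2 1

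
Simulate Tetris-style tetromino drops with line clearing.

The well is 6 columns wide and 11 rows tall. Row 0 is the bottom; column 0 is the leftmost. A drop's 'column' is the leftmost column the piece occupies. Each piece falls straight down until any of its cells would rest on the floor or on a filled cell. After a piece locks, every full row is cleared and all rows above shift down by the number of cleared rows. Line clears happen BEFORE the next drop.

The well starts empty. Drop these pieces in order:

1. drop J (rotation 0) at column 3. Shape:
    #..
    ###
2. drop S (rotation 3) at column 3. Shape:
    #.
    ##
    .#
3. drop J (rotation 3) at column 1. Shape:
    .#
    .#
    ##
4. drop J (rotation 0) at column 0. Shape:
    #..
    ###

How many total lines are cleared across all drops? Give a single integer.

Answer: 0

Derivation:
Drop 1: J rot0 at col 3 lands with bottom-row=0; cleared 0 line(s) (total 0); column heights now [0 0 0 2 1 1], max=2
Drop 2: S rot3 at col 3 lands with bottom-row=1; cleared 0 line(s) (total 0); column heights now [0 0 0 4 3 1], max=4
Drop 3: J rot3 at col 1 lands with bottom-row=0; cleared 0 line(s) (total 0); column heights now [0 1 3 4 3 1], max=4
Drop 4: J rot0 at col 0 lands with bottom-row=3; cleared 0 line(s) (total 0); column heights now [5 4 4 4 3 1], max=5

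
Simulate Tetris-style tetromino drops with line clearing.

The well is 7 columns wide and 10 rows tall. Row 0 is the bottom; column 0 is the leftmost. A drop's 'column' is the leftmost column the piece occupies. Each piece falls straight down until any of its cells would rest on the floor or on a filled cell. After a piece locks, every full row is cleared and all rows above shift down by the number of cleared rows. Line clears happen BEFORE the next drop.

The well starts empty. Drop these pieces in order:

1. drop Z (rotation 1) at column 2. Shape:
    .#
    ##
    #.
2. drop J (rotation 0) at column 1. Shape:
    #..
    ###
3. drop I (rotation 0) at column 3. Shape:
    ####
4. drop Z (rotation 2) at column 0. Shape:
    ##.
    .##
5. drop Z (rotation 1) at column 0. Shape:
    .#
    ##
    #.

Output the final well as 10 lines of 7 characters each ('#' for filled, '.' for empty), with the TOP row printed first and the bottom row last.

Drop 1: Z rot1 at col 2 lands with bottom-row=0; cleared 0 line(s) (total 0); column heights now [0 0 2 3 0 0 0], max=3
Drop 2: J rot0 at col 1 lands with bottom-row=3; cleared 0 line(s) (total 0); column heights now [0 5 4 4 0 0 0], max=5
Drop 3: I rot0 at col 3 lands with bottom-row=4; cleared 0 line(s) (total 0); column heights now [0 5 4 5 5 5 5], max=5
Drop 4: Z rot2 at col 0 lands with bottom-row=5; cleared 0 line(s) (total 0); column heights now [7 7 6 5 5 5 5], max=7
Drop 5: Z rot1 at col 0 lands with bottom-row=7; cleared 0 line(s) (total 0); column heights now [9 10 6 5 5 5 5], max=10

Answer: .#.....
##.....
#......
##.....
.##....
.#.####
.###...
...#...
..##...
..#....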